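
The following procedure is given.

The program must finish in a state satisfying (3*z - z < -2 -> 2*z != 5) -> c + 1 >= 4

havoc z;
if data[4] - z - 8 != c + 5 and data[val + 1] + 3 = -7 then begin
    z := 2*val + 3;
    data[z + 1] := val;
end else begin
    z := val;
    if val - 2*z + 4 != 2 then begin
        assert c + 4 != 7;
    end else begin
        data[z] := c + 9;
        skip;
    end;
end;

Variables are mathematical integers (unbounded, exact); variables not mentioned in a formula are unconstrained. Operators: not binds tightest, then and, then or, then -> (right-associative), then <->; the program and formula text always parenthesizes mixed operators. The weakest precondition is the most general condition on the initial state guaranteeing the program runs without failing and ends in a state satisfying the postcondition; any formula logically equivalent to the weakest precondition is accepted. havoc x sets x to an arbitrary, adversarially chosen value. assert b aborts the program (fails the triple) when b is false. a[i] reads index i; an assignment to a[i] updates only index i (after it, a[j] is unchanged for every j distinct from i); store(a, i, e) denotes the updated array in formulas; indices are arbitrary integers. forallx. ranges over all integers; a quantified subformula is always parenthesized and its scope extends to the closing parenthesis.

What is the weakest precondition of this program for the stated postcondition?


Working backward. After the program, the postcondition (3*z - z < -2 -> 2*z != 5) -> c + 1 >= 4 must hold; in canonical form it is (2*z < -2 -> 2*z != 5) -> c >= 3.
Then branch requires (4*val < -8 -> 4*val != -1) -> c >= 3; else branch requires (val != 2 -> (c != 3 and ((2*val < -2 -> 2*val != 5) -> c >= 3))) and ((not (val != 2)) -> ((2*val < -2 -> 2*val != 5) -> c >= 3)).
Before the if: ((data[4] != c + z + 13 and data[val + 1] = -10) -> ((4*val < -8 -> 4*val != -1) -> c >= 3)) and ((not (data[4] != c + z + 13 and data[val + 1] = -10)) -> ((val != 2 -> (c != 3 and ((2*val < -2 -> 2*val != 5) -> c >= 3))) and ((not (val != 2)) -> ((2*val < -2 -> 2*val != 5) -> c >= 3))))
Before havoc z: forall z_1. (((data[4] != c + z_1 + 13 and data[val + 1] = -10) -> ((4*val < -8 -> 4*val != -1) -> c >= 3)) and ((not (data[4] != c + z_1 + 13 and data[val + 1] = -10)) -> ((val != 2 -> (c != 3 and ((2*val < -2 -> 2*val != 5) -> c >= 3))) and ((not (val != 2)) -> ((2*val < -2 -> 2*val != 5) -> c >= 3)))))
Answer: WP = forall z_1. (((data[4] != c + z_1 + 13 and data[val + 1] = -10) -> ((4*val < -8 -> 4*val != -1) -> c >= 3)) and ((not (data[4] != c + z_1 + 13 and data[val + 1] = -10)) -> ((val != 2 -> (c != 3 and ((2*val < -2 -> 2*val != 5) -> c >= 3))) and ((not (val != 2)) -> ((2*val < -2 -> 2*val != 5) -> c >= 3)))))


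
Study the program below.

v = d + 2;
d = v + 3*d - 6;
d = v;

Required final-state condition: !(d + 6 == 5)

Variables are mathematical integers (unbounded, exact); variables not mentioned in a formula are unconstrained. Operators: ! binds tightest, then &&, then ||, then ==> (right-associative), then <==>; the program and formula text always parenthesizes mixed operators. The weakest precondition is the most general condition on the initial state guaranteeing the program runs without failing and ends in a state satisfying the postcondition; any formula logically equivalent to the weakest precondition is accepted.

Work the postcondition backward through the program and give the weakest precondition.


Working backward. After the program, the postcondition !(d + 6 == 5) must hold; in canonical form it is !(d == -1).
Before d := v: !(v == -1)
Before d := v + 3*d - 6: !(v == -1)
Before v := d + 2: !(d == -3)
Answer: WP = !(d == -3)


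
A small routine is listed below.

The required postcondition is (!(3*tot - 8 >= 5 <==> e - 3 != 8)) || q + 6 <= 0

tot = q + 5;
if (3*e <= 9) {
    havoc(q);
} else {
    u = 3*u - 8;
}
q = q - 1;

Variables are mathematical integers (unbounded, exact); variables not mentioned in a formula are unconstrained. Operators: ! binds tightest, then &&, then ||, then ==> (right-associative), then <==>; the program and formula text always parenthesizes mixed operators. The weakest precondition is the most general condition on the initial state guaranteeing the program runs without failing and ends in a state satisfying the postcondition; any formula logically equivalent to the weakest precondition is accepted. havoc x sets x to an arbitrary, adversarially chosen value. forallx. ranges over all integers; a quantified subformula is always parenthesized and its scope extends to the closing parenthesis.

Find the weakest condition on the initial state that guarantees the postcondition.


Working backward. After the program, the postcondition (!(3*tot - 8 >= 5 <==> e - 3 != 8)) || q + 6 <= 0 must hold; in canonical form it is (!(3*tot >= 13 <==> e != 11)) || q <= -6.
Before q := q - 1: (!(3*tot >= 13 <==> e != 11)) || q <= -5
Then branch requires forall q_1. ((!(3*tot >= 13 <==> e != 11)) || q_1 <= -5); else branch requires (!(3*tot >= 13 <==> e != 11)) || q <= -5.
Before the if: (3*e <= 9 ==> (forall q_1. ((!(3*tot >= 13 <==> e != 11)) || q_1 <= -5))) && ((!(3*e <= 9)) ==> ((!(3*tot >= 13 <==> e != 11)) || q <= -5))
Before tot := q + 5: (3*e <= 9 ==> (forall q_1. ((!(3*q >= -2 <==> e != 11)) || q_1 <= -5))) && ((!(3*e <= 9)) ==> ((!(3*q >= -2 <==> e != 11)) || q <= -5))
Answer: WP = (3*e <= 9 ==> (forall q_1. ((!(3*q >= -2 <==> e != 11)) || q_1 <= -5))) && ((!(3*e <= 9)) ==> ((!(3*q >= -2 <==> e != 11)) || q <= -5))


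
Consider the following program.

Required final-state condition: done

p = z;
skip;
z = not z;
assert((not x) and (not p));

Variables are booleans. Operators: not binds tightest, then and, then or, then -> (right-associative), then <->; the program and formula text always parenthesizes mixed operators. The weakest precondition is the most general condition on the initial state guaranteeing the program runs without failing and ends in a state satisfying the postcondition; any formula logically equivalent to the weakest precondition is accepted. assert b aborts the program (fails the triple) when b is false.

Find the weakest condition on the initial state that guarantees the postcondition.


Working backward. After the program, done must hold.
Before assert (not x) and (not p): (not x) and (not p) and done
Before z := not z: (not x) and (not p) and done
Before skip: (not x) and (not p) and done
Before p := z: (not x) and (not z) and done
Answer: WP = (not x) and (not z) and done


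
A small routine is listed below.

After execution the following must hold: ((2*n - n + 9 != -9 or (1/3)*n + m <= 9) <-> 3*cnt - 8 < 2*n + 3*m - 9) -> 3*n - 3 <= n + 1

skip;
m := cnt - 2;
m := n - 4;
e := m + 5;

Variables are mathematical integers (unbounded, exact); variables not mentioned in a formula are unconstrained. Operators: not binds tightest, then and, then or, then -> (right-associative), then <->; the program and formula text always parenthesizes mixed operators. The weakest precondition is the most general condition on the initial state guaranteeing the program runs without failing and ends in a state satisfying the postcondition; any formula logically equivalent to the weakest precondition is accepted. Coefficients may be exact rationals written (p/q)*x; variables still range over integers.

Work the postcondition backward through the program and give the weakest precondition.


Working backward. After the program, the postcondition ((2*n - n + 9 != -9 or (1/3)*n + m <= 9) <-> 3*cnt - 8 < 2*n + 3*m - 9) -> 3*n - 3 <= n + 1 must hold; in canonical form it is ((n != -18 or m + (1/3)*n <= 9) <-> 3*cnt < 3*m + 2*n - 1) -> 2*n <= 4.
Before e := m + 5: ((n != -18 or m + (1/3)*n <= 9) <-> 3*cnt < 3*m + 2*n - 1) -> 2*n <= 4
Before m := n - 4: ((n != -18 or (4/3)*n <= 13) <-> 3*cnt < 5*n - 13) -> 2*n <= 4
Before m := cnt - 2: ((n != -18 or (4/3)*n <= 13) <-> 3*cnt < 5*n - 13) -> 2*n <= 4
Before skip: ((n != -18 or (4/3)*n <= 13) <-> 3*cnt < 5*n - 13) -> 2*n <= 4
Answer: WP = ((n != -18 or (4/3)*n <= 13) <-> 3*cnt < 5*n - 13) -> 2*n <= 4


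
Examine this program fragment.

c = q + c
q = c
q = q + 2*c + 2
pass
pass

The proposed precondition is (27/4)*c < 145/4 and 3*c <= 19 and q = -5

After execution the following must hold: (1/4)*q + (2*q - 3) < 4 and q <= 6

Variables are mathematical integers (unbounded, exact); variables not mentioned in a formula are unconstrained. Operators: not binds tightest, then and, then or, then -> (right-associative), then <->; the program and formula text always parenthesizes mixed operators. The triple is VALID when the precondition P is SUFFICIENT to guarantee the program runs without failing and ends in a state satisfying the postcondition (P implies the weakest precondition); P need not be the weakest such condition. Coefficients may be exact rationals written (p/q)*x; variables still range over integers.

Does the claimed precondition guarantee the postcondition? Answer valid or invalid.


Working backward. After the program, the postcondition (1/4)*q + (2*q - 3) < 4 and q <= 6 must hold; in canonical form it is (9/4)*q < 7 and q <= 6.
Before skip: (9/4)*q < 7 and q <= 6
Before skip: (9/4)*q < 7 and q <= 6
Before q := q + 2*c + 2: (9/2)*c + (9/4)*q < 5/2 and 2*c + q <= 4
Before q := c: (27/4)*c < 5/2 and 3*c <= 4
Before c := q + c: (27/4)*c + (27/4)*q < 5/2 and 3*c + 3*q <= 4
The weakest precondition is (27/4)*c + (27/4)*q < 5/2 and 3*c + 3*q <= 4.
Check whether (27/4)*c < 145/4 and 3*c <= 19 and q = -5 implies it.
Every state satisfying the precondition satisfies the weakest precondition: the implication holds.
Answer: valid


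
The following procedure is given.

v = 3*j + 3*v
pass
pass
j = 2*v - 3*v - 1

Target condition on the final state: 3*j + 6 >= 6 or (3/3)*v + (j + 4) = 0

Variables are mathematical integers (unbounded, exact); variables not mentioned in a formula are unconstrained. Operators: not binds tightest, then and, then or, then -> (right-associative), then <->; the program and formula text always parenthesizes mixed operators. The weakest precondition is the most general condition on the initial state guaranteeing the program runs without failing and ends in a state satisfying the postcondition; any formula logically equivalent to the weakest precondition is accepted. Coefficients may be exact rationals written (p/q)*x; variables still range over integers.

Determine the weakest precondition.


Working backward. After the program, the postcondition 3*j + 6 >= 6 or (3/3)*v + (j + 4) = 0 must hold; in canonical form it is 3*j >= 0 or j + v = -4.
Before j := 2*v - 3*v - 1: 3*v <= -3
Before skip: 3*v <= -3
Before skip: 3*v <= -3
Before v := 3*j + 3*v: 9*j + 9*v <= -3
Answer: WP = 9*j + 9*v <= -3


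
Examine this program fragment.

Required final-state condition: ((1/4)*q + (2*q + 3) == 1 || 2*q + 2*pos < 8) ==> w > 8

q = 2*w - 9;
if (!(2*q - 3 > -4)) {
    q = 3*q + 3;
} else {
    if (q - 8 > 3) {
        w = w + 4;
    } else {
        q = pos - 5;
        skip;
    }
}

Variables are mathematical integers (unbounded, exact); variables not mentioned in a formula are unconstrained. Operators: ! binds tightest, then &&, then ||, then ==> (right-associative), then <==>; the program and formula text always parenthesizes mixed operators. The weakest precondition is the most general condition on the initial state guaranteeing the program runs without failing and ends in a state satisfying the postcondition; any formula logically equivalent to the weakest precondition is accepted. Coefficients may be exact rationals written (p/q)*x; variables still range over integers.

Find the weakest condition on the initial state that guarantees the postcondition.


Working backward. After the program, the postcondition ((1/4)*q + (2*q + 3) == 1 || 2*q + 2*pos < 8) ==> w > 8 must hold; in canonical form it is ((9/4)*q == -2 || 2*pos + 2*q < 8) ==> w > 8.
Then branch requires ((27/4)*q == -35/4 || 2*pos + 6*q < 2) ==> w > 8; else branch requires (q > 11 ==> (((9/4)*q == -2 || 2*pos + 2*q < 8) ==> w > 4)) && ((!(q > 11)) ==> (((9/4)*pos == 37/4 || 4*pos < 18) ==> w > 8)).
Before the if: ((!(2*q > -1)) ==> (((27/4)*q == -35/4 || 2*pos + 6*q < 2) ==> w > 8)) && (2*q > -1 ==> ((q > 11 ==> (((9/4)*q == -2 || 2*pos + 2*q < 8) ==> w > 4)) && ((!(q > 11)) ==> (((9/4)*pos == 37/4 || 4*pos < 18) ==> w > 8))))
Before q := 2*w - 9: ((!(4*w > 17)) ==> (((27/2)*w == 52 || 2*pos + 12*w < 56) ==> w > 8)) && (4*w > 17 ==> ((2*w > 20 ==> (((9/2)*w == 73/4 || 2*pos + 4*w < 26) ==> w > 4)) && ((!(2*w > 20)) ==> (((9/4)*pos == 37/4 || 4*pos < 18) ==> w > 8))))
Answer: WP = ((!(4*w > 17)) ==> (((27/2)*w == 52 || 2*pos + 12*w < 56) ==> w > 8)) && (4*w > 17 ==> ((2*w > 20 ==> (((9/2)*w == 73/4 || 2*pos + 4*w < 26) ==> w > 4)) && ((!(2*w > 20)) ==> (((9/4)*pos == 37/4 || 4*pos < 18) ==> w > 8))))


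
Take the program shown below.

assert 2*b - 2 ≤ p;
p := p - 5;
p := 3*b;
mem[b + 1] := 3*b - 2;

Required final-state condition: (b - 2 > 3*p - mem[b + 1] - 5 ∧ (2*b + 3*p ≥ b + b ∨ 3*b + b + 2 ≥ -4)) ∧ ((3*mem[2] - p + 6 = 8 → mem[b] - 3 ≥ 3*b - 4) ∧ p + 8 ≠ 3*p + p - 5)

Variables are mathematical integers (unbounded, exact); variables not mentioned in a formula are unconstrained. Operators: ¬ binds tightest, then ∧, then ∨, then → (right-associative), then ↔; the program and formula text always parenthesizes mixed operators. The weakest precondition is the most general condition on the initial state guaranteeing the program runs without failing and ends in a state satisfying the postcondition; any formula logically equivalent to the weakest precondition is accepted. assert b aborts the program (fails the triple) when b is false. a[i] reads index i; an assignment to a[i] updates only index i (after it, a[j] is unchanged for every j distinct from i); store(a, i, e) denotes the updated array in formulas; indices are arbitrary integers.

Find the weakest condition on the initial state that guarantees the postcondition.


Working backward. After the program, the postcondition (b - 2 > 3*p - mem[b + 1] - 5 ∧ (2*b + 3*p ≥ b + b ∨ 3*b + b + 2 ≥ -4)) ∧ ((3*mem[2] - p + 6 = 8 → mem[b] - 3 ≥ 3*b - 4) ∧ p + 8 ≠ 3*p + p - 5) must hold; in canonical form it is mem[b + 1] + b > 3*p - 3 ∧ (3*p ≥ 0 ∨ 4*b ≥ -6) ∧ (3*mem[2] = p + 2 → mem[b] ≥ 3*b - 1) ∧ 3*p ≠ 13.
Before mem[b + 1] := 3*b - 2: store(mem, b + 1, 3*b - 2)[b + 1] + b > 3*p - 3 ∧ (3*p ≥ 0 ∨ 4*b ≥ -6) ∧ (3*store(mem, b + 1, 3*b - 2)[2] = p + 2 → store(mem, b + 1, 3*b - 2)[b] ≥ 3*b - 1) ∧ 3*p ≠ 13
Before p := 3*b: store(mem, b + 1, 3*b - 2)[b + 1] > 8*b - 3 ∧ (9*b ≥ 0 ∨ 4*b ≥ -6) ∧ (3*store(mem, b + 1, 3*b - 2)[2] = 3*b + 2 → store(mem, b + 1, 3*b - 2)[b] ≥ 3*b - 1) ∧ 9*b ≠ 13
Before p := p - 5: store(mem, b + 1, 3*b - 2)[b + 1] > 8*b - 3 ∧ (9*b ≥ 0 ∨ 4*b ≥ -6) ∧ (3*store(mem, b + 1, 3*b - 2)[2] = 3*b + 2 → store(mem, b + 1, 3*b - 2)[b] ≥ 3*b - 1) ∧ 9*b ≠ 13
Before assert 2*b - 2 ≤ p: 2*b ≤ p + 2 ∧ store(mem, b + 1, 3*b - 2)[b + 1] > 8*b - 3 ∧ (9*b ≥ 0 ∨ 4*b ≥ -6) ∧ (3*store(mem, b + 1, 3*b - 2)[2] = 3*b + 2 → store(mem, b + 1, 3*b - 2)[b] ≥ 3*b - 1) ∧ 9*b ≠ 13
Answer: WP = 2*b ≤ p + 2 ∧ store(mem, b + 1, 3*b - 2)[b + 1] > 8*b - 3 ∧ (9*b ≥ 0 ∨ 4*b ≥ -6) ∧ (3*store(mem, b + 1, 3*b - 2)[2] = 3*b + 2 → store(mem, b + 1, 3*b - 2)[b] ≥ 3*b - 1) ∧ 9*b ≠ 13


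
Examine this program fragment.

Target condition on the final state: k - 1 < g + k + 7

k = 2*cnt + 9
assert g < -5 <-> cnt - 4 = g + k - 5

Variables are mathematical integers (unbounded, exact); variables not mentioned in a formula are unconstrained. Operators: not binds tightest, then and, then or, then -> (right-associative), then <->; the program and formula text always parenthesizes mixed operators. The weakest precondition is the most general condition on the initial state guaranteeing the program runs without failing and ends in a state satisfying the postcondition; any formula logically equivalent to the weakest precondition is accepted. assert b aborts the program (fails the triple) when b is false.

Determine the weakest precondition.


Working backward. After the program, the postcondition k - 1 < g + k + 7 must hold; in canonical form it is g > -8.
Before assert g < -5 <-> cnt - 4 = g + k - 5: (g < -5 <-> cnt = g + k - 1) and g > -8
Before k := 2*cnt + 9: (g < -5 <-> cnt + g = -8) and g > -8
Answer: WP = (g < -5 <-> cnt + g = -8) and g > -8


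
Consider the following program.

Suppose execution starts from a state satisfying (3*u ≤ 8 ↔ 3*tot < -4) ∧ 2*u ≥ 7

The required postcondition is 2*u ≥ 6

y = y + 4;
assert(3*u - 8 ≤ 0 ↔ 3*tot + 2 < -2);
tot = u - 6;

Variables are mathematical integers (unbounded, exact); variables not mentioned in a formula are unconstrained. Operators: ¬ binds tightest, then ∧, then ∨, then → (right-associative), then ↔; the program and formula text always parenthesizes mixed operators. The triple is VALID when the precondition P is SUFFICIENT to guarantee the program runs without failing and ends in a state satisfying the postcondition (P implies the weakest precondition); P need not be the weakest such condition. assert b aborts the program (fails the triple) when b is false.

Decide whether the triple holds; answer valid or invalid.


Working backward. After the program, 2*u ≥ 6 must hold.
Before tot := u - 6: 2*u ≥ 6
Before assert 3*u - 8 ≤ 0 ↔ 3*tot + 2 < -2: (3*u ≤ 8 ↔ 3*tot < -4) ∧ 2*u ≥ 6
Before y := y + 4: (3*u ≤ 8 ↔ 3*tot < -4) ∧ 2*u ≥ 6
The weakest precondition is (3*u ≤ 8 ↔ 3*tot < -4) ∧ 2*u ≥ 6.
Check whether (3*u ≤ 8 ↔ 3*tot < -4) ∧ 2*u ≥ 7 implies it.
Every state satisfying the precondition satisfies the weakest precondition: the implication holds.
Answer: valid


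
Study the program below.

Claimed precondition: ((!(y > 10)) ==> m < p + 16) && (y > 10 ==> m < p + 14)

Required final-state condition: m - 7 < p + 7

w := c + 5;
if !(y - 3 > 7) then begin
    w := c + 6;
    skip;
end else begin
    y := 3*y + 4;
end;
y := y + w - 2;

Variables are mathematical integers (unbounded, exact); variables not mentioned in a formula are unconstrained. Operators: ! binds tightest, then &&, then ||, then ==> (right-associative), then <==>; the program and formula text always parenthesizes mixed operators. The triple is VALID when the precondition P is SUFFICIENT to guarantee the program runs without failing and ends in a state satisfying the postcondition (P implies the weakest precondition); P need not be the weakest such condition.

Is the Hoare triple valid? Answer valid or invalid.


Working backward. After the program, the postcondition m - 7 < p + 7 must hold; in canonical form it is m < p + 14.
Before y := y + w - 2: m < p + 14
Then branch requires m < p + 14; else branch requires m < p + 14.
Before the if: ((!(y > 10)) ==> m < p + 14) && (y > 10 ==> m < p + 14)
Before w := c + 5: ((!(y > 10)) ==> m < p + 14) && (y > 10 ==> m < p + 14)
The weakest precondition is ((!(y > 10)) ==> m < p + 14) && (y > 10 ==> m < p + 14).
Check whether ((!(y > 10)) ==> m < p + 16) && (y > 10 ==> m < p + 14) implies it.
Countermodel: at the initial state m = 0, p = -14, y = 10, the precondition holds but the weakest precondition fails.
Answer: invalid


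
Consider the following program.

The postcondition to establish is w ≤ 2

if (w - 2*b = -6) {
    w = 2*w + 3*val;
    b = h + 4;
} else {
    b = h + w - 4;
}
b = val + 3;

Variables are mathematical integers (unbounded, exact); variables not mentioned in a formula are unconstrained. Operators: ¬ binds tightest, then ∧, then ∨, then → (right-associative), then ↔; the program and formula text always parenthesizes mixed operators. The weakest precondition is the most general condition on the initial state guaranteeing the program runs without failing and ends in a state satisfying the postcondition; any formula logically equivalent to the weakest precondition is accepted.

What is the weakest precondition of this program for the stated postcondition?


Working backward. After the program, w ≤ 2 must hold.
Before b := val + 3: w ≤ 2
Then branch requires 3*val + 2*w ≤ 2; else branch requires w ≤ 2.
Before the if: (w = 2*b - 6 → 3*val + 2*w ≤ 2) ∧ ((¬(w = 2*b - 6)) → w ≤ 2)
Answer: WP = (w = 2*b - 6 → 3*val + 2*w ≤ 2) ∧ ((¬(w = 2*b - 6)) → w ≤ 2)


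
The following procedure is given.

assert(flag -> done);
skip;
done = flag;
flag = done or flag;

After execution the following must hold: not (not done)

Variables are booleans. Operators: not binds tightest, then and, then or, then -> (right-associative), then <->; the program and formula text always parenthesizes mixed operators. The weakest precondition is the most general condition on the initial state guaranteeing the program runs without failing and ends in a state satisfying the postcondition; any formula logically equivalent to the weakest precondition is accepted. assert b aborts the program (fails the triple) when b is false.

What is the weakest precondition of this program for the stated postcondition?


Working backward. After the program, the postcondition not (not done) must hold; in canonical form it is done.
Before flag := done or flag: done
Before done := flag: flag
Before skip: flag
Before assert flag -> done: (flag -> done) and flag
Answer: WP = (flag -> done) and flag


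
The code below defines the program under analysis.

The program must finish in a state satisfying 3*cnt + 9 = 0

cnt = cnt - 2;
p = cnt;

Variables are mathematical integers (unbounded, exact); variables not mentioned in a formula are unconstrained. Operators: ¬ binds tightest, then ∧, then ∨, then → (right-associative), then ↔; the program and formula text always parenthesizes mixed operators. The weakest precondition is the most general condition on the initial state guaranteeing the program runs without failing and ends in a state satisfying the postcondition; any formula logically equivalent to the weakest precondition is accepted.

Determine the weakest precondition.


Working backward. After the program, the postcondition 3*cnt + 9 = 0 must hold; in canonical form it is 3*cnt = -9.
Before p := cnt: 3*cnt = -9
Before cnt := cnt - 2: 3*cnt = -3
Answer: WP = 3*cnt = -3


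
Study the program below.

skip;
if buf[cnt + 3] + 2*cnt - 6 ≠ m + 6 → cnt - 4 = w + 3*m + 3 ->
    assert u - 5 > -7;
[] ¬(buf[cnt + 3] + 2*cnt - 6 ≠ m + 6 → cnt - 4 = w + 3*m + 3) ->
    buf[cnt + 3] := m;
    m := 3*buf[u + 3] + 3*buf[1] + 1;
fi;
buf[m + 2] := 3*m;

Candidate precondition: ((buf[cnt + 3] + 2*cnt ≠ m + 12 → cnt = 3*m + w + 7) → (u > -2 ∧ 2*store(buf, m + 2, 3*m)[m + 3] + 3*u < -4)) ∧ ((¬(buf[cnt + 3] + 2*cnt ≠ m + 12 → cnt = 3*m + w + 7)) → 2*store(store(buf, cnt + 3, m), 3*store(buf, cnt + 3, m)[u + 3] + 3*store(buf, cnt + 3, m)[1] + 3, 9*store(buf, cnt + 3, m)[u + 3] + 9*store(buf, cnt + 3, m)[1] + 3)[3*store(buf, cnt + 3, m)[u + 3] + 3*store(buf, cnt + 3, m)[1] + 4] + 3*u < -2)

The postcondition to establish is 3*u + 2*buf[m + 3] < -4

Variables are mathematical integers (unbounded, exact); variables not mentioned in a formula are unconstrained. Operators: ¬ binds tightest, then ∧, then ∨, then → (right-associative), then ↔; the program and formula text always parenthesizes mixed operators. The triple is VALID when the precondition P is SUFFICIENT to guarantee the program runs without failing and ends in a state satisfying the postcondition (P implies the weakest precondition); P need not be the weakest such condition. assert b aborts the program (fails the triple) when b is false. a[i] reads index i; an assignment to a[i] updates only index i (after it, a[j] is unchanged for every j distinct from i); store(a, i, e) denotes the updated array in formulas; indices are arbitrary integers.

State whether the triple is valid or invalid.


Working backward. After the program, the postcondition 3*u + 2*buf[m + 3] < -4 must hold; in canonical form it is 2*buf[m + 3] + 3*u < -4.
Before buf[m + 2] := 3*m: 2*store(buf, m + 2, 3*m)[m + 3] + 3*u < -4
Then branch requires u > -2 ∧ 2*store(buf, m + 2, 3*m)[m + 3] + 3*u < -4; else branch requires 2*store(store(buf, cnt + 3, m), 3*store(buf, cnt + 3, m)[u + 3] + 3*store(buf, cnt + 3, m)[1] + 3, 9*store(buf, cnt + 3, m)[u + 3] + 9*store(buf, cnt + 3, m)[1] + 3)[3*store(buf, cnt + 3, m)[u + 3] + 3*store(buf, cnt + 3, m)[1] + 4] + 3*u < -4.
Before the if: ((buf[cnt + 3] + 2*cnt ≠ m + 12 → cnt = 3*m + w + 7) → (u > -2 ∧ 2*store(buf, m + 2, 3*m)[m + 3] + 3*u < -4)) ∧ ((¬(buf[cnt + 3] + 2*cnt ≠ m + 12 → cnt = 3*m + w + 7)) → 2*store(store(buf, cnt + 3, m), 3*store(buf, cnt + 3, m)[u + 3] + 3*store(buf, cnt + 3, m)[1] + 3, 9*store(buf, cnt + 3, m)[u + 3] + 9*store(buf, cnt + 3, m)[1] + 3)[3*store(buf, cnt + 3, m)[u + 3] + 3*store(buf, cnt + 3, m)[1] + 4] + 3*u < -4)
Before skip: ((buf[cnt + 3] + 2*cnt ≠ m + 12 → cnt = 3*m + w + 7) → (u > -2 ∧ 2*store(buf, m + 2, 3*m)[m + 3] + 3*u < -4)) ∧ ((¬(buf[cnt + 3] + 2*cnt ≠ m + 12 → cnt = 3*m + w + 7)) → 2*store(store(buf, cnt + 3, m), 3*store(buf, cnt + 3, m)[u + 3] + 3*store(buf, cnt + 3, m)[1] + 3, 9*store(buf, cnt + 3, m)[u + 3] + 9*store(buf, cnt + 3, m)[1] + 3)[3*store(buf, cnt + 3, m)[u + 3] + 3*store(buf, cnt + 3, m)[1] + 4] + 3*u < -4)
The weakest precondition is ((buf[cnt + 3] + 2*cnt ≠ m + 12 → cnt = 3*m + w + 7) → (u > -2 ∧ 2*store(buf, m + 2, 3*m)[m + 3] + 3*u < -4)) ∧ ((¬(buf[cnt + 3] + 2*cnt ≠ m + 12 → cnt = 3*m + w + 7)) → 2*store(store(buf, cnt + 3, m), 3*store(buf, cnt + 3, m)[u + 3] + 3*store(buf, cnt + 3, m)[1] + 3, 9*store(buf, cnt + 3, m)[u + 3] + 9*store(buf, cnt + 3, m)[1] + 3)[3*store(buf, cnt + 3, m)[u + 3] + 3*store(buf, cnt + 3, m)[1] + 4] + 3*u < -4).
Check whether ((buf[cnt + 3] + 2*cnt ≠ m + 12 → cnt = 3*m + w + 7) → (u > -2 ∧ 2*store(buf, m + 2, 3*m)[m + 3] + 3*u < -4)) ∧ ((¬(buf[cnt + 3] + 2*cnt ≠ m + 12 → cnt = 3*m + w + 7)) → 2*store(store(buf, cnt + 3, m), 3*store(buf, cnt + 3, m)[u + 3] + 3*store(buf, cnt + 3, m)[1] + 3, 9*store(buf, cnt + 3, m)[u + 3] + 9*store(buf, cnt + 3, m)[1] + 3)[3*store(buf, cnt + 3, m)[u + 3] + 3*store(buf, cnt + 3, m)[1] + 4] + 3*u < -2) implies it.
Countermodel: at the initial state buf = {[-40689] = 11794, [0] = -28409, [1] = 27727, [4820] = 2, [4821] = 2, [118566] = 2, [118567] = 61036, elsewhere 2}, cnt = -3, m = 4818, u = -40692, w = -14463, the precondition holds but the weakest precondition fails.
Answer: invalid


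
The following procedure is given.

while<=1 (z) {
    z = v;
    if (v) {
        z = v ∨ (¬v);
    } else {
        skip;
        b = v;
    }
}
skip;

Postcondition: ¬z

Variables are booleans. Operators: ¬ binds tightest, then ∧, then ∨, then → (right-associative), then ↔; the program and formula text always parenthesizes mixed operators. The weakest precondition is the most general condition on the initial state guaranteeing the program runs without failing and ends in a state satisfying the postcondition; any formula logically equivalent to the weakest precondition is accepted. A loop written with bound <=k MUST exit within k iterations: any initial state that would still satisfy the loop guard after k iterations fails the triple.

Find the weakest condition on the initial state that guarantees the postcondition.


Working backward. After the program, ¬z must hold.
Before skip: ¬z
Before the loop (bound <=1), unroll the exhaustion recursion (WP_0 = exit-now case; WP_j = one more guarded iteration, up to j = 1):
  WP_0: ¬z
  WP_1: z → (¬v)
So before the loop: z → (¬v)
Answer: WP = z → (¬v)


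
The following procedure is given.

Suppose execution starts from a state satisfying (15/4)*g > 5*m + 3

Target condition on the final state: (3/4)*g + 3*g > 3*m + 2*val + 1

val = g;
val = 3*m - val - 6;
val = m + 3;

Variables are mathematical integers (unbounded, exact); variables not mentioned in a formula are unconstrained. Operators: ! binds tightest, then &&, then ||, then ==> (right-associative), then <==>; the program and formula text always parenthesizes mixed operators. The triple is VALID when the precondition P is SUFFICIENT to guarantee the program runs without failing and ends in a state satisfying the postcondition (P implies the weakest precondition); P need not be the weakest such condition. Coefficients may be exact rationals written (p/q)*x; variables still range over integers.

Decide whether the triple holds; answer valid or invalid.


Working backward. After the program, the postcondition (3/4)*g + 3*g > 3*m + 2*val + 1 must hold; in canonical form it is (15/4)*g > 3*m + 2*val + 1.
Before val := m + 3: (15/4)*g > 5*m + 7
Before val := 3*m - val - 6: (15/4)*g > 5*m + 7
Before val := g: (15/4)*g > 5*m + 7
The weakest precondition is (15/4)*g > 5*m + 7.
Check whether (15/4)*g > 5*m + 3 implies it.
Countermodel: at the initial state g = 1, m = 0, the precondition holds but the weakest precondition fails.
Answer: invalid


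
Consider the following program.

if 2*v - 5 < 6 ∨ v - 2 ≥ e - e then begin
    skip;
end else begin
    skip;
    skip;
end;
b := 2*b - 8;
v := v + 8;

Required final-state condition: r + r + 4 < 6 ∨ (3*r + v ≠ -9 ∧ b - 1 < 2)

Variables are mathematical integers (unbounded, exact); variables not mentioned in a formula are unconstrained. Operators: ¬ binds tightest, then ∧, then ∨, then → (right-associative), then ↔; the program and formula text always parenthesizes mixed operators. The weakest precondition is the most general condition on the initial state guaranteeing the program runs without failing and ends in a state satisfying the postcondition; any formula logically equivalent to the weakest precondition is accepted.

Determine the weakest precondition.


Working backward. After the program, the postcondition r + r + 4 < 6 ∨ (3*r + v ≠ -9 ∧ b - 1 < 2) must hold; in canonical form it is 2*r < 2 ∨ (3*r + v ≠ -9 ∧ b < 3).
Before v := v + 8: 2*r < 2 ∨ (3*r + v ≠ -17 ∧ b < 3)
Before b := 2*b - 8: 2*r < 2 ∨ (3*r + v ≠ -17 ∧ 2*b < 11)
Then branch requires 2*r < 2 ∨ (3*r + v ≠ -17 ∧ 2*b < 11); else branch requires 2*r < 2 ∨ (3*r + v ≠ -17 ∧ 2*b < 11).
Before the if: ((2*v < 11 ∨ v ≥ 2) → (2*r < 2 ∨ (3*r + v ≠ -17 ∧ 2*b < 11))) ∧ ((¬(2*v < 11 ∨ v ≥ 2)) → (2*r < 2 ∨ (3*r + v ≠ -17 ∧ 2*b < 11)))
Answer: WP = ((2*v < 11 ∨ v ≥ 2) → (2*r < 2 ∨ (3*r + v ≠ -17 ∧ 2*b < 11))) ∧ ((¬(2*v < 11 ∨ v ≥ 2)) → (2*r < 2 ∨ (3*r + v ≠ -17 ∧ 2*b < 11)))


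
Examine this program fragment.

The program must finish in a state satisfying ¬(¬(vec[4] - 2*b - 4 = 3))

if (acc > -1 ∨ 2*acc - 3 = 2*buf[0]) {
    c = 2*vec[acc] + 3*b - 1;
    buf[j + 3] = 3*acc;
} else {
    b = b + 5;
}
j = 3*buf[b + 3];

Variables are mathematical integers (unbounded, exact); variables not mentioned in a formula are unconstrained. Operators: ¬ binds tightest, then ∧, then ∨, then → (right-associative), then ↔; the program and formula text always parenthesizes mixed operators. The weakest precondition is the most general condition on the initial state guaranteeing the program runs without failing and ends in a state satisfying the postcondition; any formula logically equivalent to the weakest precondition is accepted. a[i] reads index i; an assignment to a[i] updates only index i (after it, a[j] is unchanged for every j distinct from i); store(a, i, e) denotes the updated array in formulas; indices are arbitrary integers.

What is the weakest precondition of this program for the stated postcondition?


Working backward. After the program, the postcondition ¬(¬(vec[4] - 2*b - 4 = 3)) must hold; in canonical form it is vec[4] = 2*b + 7.
Before j := 3*buf[b + 3]: vec[4] = 2*b + 7
Then branch requires vec[4] = 2*b + 7; else branch requires vec[4] = 2*b + 17.
Before the if: ((acc > -1 ∨ 2*acc = 2*buf[0] + 3) → vec[4] = 2*b + 7) ∧ ((¬(acc > -1 ∨ 2*acc = 2*buf[0] + 3)) → vec[4] = 2*b + 17)
Answer: WP = ((acc > -1 ∨ 2*acc = 2*buf[0] + 3) → vec[4] = 2*b + 7) ∧ ((¬(acc > -1 ∨ 2*acc = 2*buf[0] + 3)) → vec[4] = 2*b + 17)


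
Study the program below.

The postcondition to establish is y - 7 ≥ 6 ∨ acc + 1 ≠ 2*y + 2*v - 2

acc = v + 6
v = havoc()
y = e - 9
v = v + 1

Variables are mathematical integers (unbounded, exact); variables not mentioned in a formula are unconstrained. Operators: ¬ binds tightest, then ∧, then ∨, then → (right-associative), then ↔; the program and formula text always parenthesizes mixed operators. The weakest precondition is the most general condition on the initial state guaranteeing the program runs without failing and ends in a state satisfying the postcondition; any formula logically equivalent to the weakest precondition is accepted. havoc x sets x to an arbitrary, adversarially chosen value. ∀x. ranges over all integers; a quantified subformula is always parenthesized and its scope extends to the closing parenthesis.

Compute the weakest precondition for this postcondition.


Working backward. After the program, the postcondition y - 7 ≥ 6 ∨ acc + 1 ≠ 2*y + 2*v - 2 must hold; in canonical form it is y ≥ 13 ∨ acc ≠ 2*v + 2*y - 3.
Before v := v + 1: y ≥ 13 ∨ acc ≠ 2*v + 2*y - 1
Before y := e - 9: e ≥ 22 ∨ acc ≠ 2*e + 2*v - 19
Before havoc v: ∀v_1. (e ≥ 22 ∨ acc ≠ 2*e + 2*v_1 - 19)
Before acc := v + 6: ∀v_1. (e ≥ 22 ∨ v ≠ 2*e + 2*v_1 - 25)
Answer: WP = ∀v_1. (e ≥ 22 ∨ v ≠ 2*e + 2*v_1 - 25)


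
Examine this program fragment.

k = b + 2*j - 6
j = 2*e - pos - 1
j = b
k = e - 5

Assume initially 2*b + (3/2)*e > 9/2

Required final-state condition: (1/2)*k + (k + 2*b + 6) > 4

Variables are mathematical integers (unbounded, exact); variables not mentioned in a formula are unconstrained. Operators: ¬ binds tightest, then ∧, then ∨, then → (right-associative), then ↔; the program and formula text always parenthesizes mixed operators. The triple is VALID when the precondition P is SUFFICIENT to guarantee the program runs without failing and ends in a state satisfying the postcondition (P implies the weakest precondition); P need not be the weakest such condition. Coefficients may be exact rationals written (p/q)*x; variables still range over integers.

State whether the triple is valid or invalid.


Working backward. After the program, the postcondition (1/2)*k + (k + 2*b + 6) > 4 must hold; in canonical form it is 2*b + (3/2)*k > -2.
Before k := e - 5: 2*b + (3/2)*e > 11/2
Before j := b: 2*b + (3/2)*e > 11/2
Before j := 2*e - pos - 1: 2*b + (3/2)*e > 11/2
Before k := b + 2*j - 6: 2*b + (3/2)*e > 11/2
The weakest precondition is 2*b + (3/2)*e > 11/2.
Check whether 2*b + (3/2)*e > 9/2 implies it.
Countermodel: at the initial state b = 1, e = 2, the precondition holds but the weakest precondition fails.
Answer: invalid


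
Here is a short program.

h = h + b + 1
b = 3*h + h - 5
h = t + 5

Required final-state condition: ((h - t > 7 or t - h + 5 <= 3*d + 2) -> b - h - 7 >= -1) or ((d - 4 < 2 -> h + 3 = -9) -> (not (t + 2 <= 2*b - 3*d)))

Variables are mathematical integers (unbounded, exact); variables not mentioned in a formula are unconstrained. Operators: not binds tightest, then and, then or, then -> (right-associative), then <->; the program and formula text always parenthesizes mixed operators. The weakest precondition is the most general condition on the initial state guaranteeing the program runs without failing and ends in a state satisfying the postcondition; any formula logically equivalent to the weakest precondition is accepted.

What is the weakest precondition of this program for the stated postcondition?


Working backward. After the program, the postcondition ((h - t > 7 or t - h + 5 <= 3*d + 2) -> b - h - 7 >= -1) or ((d - 4 < 2 -> h + 3 = -9) -> (not (t + 2 <= 2*b - 3*d))) must hold; in canonical form it is ((h > t + 7 or t <= 3*d + h - 3) -> b >= h + 6) or ((d < 6 -> h = -12) -> (not (3*d + t <= 2*b - 2))).
Before h := t + 5: (3*d >= -2 -> b >= t + 11) or ((d < 6 -> t = -17) -> (not (3*d + t <= 2*b - 2)))
Before b := 3*h + h - 5: (3*d >= -2 -> 4*h >= t + 16) or ((d < 6 -> t = -17) -> (not (3*d + t <= 8*h - 12)))
Before h := h + b + 1: (3*d >= -2 -> 4*b + 4*h >= t + 12) or ((d < 6 -> t = -17) -> (not (3*d + t <= 8*b + 8*h - 4)))
Answer: WP = (3*d >= -2 -> 4*b + 4*h >= t + 12) or ((d < 6 -> t = -17) -> (not (3*d + t <= 8*b + 8*h - 4)))


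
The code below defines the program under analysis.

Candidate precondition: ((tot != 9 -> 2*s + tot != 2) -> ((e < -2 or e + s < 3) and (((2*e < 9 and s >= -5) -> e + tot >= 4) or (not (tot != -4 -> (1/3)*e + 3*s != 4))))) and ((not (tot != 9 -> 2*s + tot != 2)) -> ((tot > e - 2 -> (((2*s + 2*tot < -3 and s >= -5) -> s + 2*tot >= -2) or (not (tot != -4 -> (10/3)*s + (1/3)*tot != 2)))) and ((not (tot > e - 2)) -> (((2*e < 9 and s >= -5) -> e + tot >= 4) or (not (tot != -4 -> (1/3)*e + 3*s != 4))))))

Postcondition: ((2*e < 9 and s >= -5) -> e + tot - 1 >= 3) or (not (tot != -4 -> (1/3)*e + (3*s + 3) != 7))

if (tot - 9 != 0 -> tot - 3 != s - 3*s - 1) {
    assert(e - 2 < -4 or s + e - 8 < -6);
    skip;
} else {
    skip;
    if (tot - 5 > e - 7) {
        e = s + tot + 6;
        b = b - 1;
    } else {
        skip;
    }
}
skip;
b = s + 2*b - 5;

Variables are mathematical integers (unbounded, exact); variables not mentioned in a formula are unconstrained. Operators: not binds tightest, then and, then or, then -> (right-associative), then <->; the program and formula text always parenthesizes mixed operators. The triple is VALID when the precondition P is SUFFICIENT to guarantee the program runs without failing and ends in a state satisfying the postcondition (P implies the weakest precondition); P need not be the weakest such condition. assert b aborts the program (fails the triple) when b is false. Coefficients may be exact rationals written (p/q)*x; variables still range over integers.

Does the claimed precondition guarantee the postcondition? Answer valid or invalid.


Working backward. After the program, the postcondition ((2*e < 9 and s >= -5) -> e + tot - 1 >= 3) or (not (tot != -4 -> (1/3)*e + (3*s + 3) != 7)) must hold; in canonical form it is ((2*e < 9 and s >= -5) -> e + tot >= 4) or (not (tot != -4 -> (1/3)*e + 3*s != 4)).
Before b := s + 2*b - 5: ((2*e < 9 and s >= -5) -> e + tot >= 4) or (not (tot != -4 -> (1/3)*e + 3*s != 4))
Before skip: ((2*e < 9 and s >= -5) -> e + tot >= 4) or (not (tot != -4 -> (1/3)*e + 3*s != 4))
Then branch requires (e < -2 or e + s < 2) and (((2*e < 9 and s >= -5) -> e + tot >= 4) or (not (tot != -4 -> (1/3)*e + 3*s != 4))); else branch requires (tot > e - 2 -> (((2*s + 2*tot < -3 and s >= -5) -> s + 2*tot >= -2) or (not (tot != -4 -> (10/3)*s + (1/3)*tot != 2)))) and ((not (tot > e - 2)) -> (((2*e < 9 and s >= -5) -> e + tot >= 4) or (not (tot != -4 -> (1/3)*e + 3*s != 4)))).
Before the if: ((tot != 9 -> 2*s + tot != 2) -> ((e < -2 or e + s < 2) and (((2*e < 9 and s >= -5) -> e + tot >= 4) or (not (tot != -4 -> (1/3)*e + 3*s != 4))))) and ((not (tot != 9 -> 2*s + tot != 2)) -> ((tot > e - 2 -> (((2*s + 2*tot < -3 and s >= -5) -> s + 2*tot >= -2) or (not (tot != -4 -> (10/3)*s + (1/3)*tot != 2)))) and ((not (tot > e - 2)) -> (((2*e < 9 and s >= -5) -> e + tot >= 4) or (not (tot != -4 -> (1/3)*e + 3*s != 4))))))
The weakest precondition is ((tot != 9 -> 2*s + tot != 2) -> ((e < -2 or e + s < 2) and (((2*e < 9 and s >= -5) -> e + tot >= 4) or (not (tot != -4 -> (1/3)*e + 3*s != 4))))) and ((not (tot != 9 -> 2*s + tot != 2)) -> ((tot > e - 2 -> (((2*s + 2*tot < -3 and s >= -5) -> s + 2*tot >= -2) or (not (tot != -4 -> (10/3)*s + (1/3)*tot != 2)))) and ((not (tot > e - 2)) -> (((2*e < 9 and s >= -5) -> e + tot >= 4) or (not (tot != -4 -> (1/3)*e + 3*s != 4)))))).
Check whether ((tot != 9 -> 2*s + tot != 2) -> ((e < -2 or e + s < 3) and (((2*e < 9 and s >= -5) -> e + tot >= 4) or (not (tot != -4 -> (1/3)*e + 3*s != 4))))) and ((not (tot != 9 -> 2*s + tot != 2)) -> ((tot > e - 2 -> (((2*s + 2*tot < -3 and s >= -5) -> s + 2*tot >= -2) or (not (tot != -4 -> (10/3)*s + (1/3)*tot != 2)))) and ((not (tot > e - 2)) -> (((2*e < 9 and s >= -5) -> e + tot >= 4) or (not (tot != -4 -> (1/3)*e + 3*s != 4)))))) implies it.
Countermodel: at the initial state e = 23, s = -21, tot = 9, the precondition holds but the weakest precondition fails.
Answer: invalid
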